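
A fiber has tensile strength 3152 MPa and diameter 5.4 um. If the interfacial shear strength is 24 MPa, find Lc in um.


Lc = sigma_f * d / (2 * tau_i) = 3152 * 5.4 / (2 * 24) = 354.6 um

354.6 um


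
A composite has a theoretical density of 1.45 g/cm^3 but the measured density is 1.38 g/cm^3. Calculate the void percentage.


Void% = (rho_theo - rho_actual)/rho_theo * 100 = (1.45 - 1.38)/1.45 * 100 = 4.83%

4.83%


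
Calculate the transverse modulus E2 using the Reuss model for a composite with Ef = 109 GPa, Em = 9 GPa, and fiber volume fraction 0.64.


1/E2 = Vf/Ef + (1-Vf)/Em = 0.64/109 + 0.36/9
E2 = 21.8 GPa

21.8 GPa


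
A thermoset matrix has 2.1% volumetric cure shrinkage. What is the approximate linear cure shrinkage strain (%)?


Linear shrinkage ≈ vol_shrink/3 = 2.1/3 = 0.7%

0.7%


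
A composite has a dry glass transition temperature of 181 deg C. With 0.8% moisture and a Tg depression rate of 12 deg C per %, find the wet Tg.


Tg_wet = Tg_dry - k*moisture = 181 - 12*0.8 = 171.4 deg C

171.4 deg C


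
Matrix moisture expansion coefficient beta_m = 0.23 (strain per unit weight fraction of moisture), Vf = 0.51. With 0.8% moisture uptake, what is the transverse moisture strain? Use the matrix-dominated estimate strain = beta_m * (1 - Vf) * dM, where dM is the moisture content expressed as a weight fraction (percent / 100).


dM = 0.8/100 = 0.008
strain = beta_m * (1-Vf) * dM = 0.23 * 0.49 * 0.008 = 0.0009016

0.0009016


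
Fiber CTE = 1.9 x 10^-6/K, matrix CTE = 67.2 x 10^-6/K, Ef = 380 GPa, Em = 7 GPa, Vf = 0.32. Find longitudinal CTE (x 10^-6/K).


E1 = Ef*Vf + Em*(1-Vf) = 126.36
alpha_1 = (alpha_f*Ef*Vf + alpha_m*Em*(1-Vf))/E1 = 4.36 x 10^-6/K

4.36 x 10^-6/K


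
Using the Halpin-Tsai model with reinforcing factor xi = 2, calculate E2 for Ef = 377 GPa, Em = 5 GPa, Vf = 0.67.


eta = (Ef/Em - 1)/(Ef/Em + xi) = (75.4 - 1)/(75.4 + 2) = 0.9612
E2 = Em*(1+xi*eta*Vf)/(1-eta*Vf) = 32.14 GPa

32.14 GPa


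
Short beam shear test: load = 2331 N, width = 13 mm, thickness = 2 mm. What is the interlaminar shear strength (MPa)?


ILSS = 3F/(4bh) = 3*2331/(4*13*2) = 67.24 MPa

67.24 MPa


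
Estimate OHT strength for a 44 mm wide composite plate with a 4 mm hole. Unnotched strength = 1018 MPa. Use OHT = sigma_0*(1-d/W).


OHT = sigma_0*(1-d/W) = 1018*(1-4/44) = 925.5 MPa

925.5 MPa


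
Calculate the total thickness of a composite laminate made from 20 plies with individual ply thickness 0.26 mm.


h = n * t_ply = 20 * 0.26 = 5.2 mm

5.2 mm


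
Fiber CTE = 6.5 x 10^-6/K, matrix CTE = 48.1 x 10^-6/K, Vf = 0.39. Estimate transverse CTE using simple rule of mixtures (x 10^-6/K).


alpha_2 = alpha_f*Vf + alpha_m*(1-Vf) = 6.5*0.39 + 48.1*0.61 = 31.9 x 10^-6/K

31.9 x 10^-6/K


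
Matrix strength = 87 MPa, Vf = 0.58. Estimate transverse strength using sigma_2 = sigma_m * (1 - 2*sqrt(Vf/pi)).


factor = 1 - 2*sqrt(0.58/pi) = 0.1407
sigma_2 = 87 * 0.1407 = 12.24 MPa

12.24 MPa


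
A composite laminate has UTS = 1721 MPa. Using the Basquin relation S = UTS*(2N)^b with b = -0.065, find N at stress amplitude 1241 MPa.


N = 0.5 * (S/UTS)^(1/b) = 0.5 * (1241/1721)^(1/-0.065) = 76.5112 cycles

76.5112 cycles


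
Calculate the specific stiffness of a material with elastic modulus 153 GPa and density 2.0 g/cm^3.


Specific stiffness = E/rho = 153/2.0 = 76.5 GPa/(g/cm^3)

76.5 GPa/(g/cm^3)


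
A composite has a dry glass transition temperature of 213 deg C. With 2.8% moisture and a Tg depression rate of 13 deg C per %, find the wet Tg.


Tg_wet = Tg_dry - k*moisture = 213 - 13*2.8 = 176.6 deg C

176.6 deg C


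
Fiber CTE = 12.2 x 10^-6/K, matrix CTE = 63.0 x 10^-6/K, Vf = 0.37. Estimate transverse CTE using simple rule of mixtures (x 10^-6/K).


alpha_2 = alpha_f*Vf + alpha_m*(1-Vf) = 12.2*0.37 + 63.0*0.63 = 44.2 x 10^-6/K

44.2 x 10^-6/K


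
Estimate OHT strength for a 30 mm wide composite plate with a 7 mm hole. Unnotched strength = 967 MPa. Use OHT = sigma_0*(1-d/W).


OHT = sigma_0*(1-d/W) = 967*(1-7/30) = 741.4 MPa

741.4 MPa


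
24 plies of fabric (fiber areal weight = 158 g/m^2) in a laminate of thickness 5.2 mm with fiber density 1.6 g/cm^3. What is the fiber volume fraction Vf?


Vf = n * FAW / (rho_f * h * 1000) = 24 * 158 / (1.6 * 5.2 * 1000) = 0.4558

0.4558


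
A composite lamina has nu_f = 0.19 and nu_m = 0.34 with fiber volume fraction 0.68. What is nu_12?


nu_12 = nu_f*Vf + nu_m*(1-Vf) = 0.19*0.68 + 0.34*0.32 = 0.238

0.238


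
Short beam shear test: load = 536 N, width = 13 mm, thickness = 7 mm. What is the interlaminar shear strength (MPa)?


ILSS = 3F/(4bh) = 3*536/(4*13*7) = 4.42 MPa

4.42 MPa


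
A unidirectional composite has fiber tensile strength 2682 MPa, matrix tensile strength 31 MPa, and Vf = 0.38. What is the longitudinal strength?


sigma_1 = sigma_f*Vf + sigma_m*(1-Vf) = 2682*0.38 + 31*0.62 = 1038.4 MPa

1038.4 MPa


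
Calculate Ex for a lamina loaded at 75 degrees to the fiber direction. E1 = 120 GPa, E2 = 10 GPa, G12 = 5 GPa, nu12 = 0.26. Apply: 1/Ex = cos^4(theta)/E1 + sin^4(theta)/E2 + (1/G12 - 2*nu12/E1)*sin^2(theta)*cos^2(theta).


cos^4(75) = 0.004487, sin^4(75) = 0.870513, sin^2(75)*cos^2(75) = 0.0625
1/G12 - 2*nu12/E1 = 1/5 - 2*0.26/120 = 0.195667 GPa^-1
1/Ex = 0.004487/120 + 0.870513/10 + 0.195667*0.0625 = 0.0993178 GPa^-1
Ex = 10.07 GPa

10.07 GPa


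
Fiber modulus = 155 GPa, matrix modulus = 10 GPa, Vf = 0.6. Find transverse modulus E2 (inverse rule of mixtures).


1/E2 = Vf/Ef + (1-Vf)/Em = 0.6/155 + 0.4/10
E2 = 22.79 GPa

22.79 GPa


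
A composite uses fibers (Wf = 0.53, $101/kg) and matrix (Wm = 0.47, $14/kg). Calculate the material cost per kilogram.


Cost = cost_f*Wf + cost_m*Wm = 101*0.53 + 14*0.47 = $60.11/kg

$60.11/kg


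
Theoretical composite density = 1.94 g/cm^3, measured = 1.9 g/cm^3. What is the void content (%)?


Void% = (rho_theo - rho_actual)/rho_theo * 100 = (1.94 - 1.9)/1.94 * 100 = 2.06%

2.06%


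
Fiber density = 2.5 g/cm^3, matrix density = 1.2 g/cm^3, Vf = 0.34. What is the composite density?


rho_c = rho_f*Vf + rho_m*(1-Vf) = 2.5*0.34 + 1.2*0.66 = 1.642 g/cm^3

1.642 g/cm^3


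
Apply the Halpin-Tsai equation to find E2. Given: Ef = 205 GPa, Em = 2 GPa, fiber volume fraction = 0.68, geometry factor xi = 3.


eta = (Ef/Em - 1)/(Ef/Em + xi) = (102.5 - 1)/(102.5 + 3) = 0.9621
E2 = Em*(1+xi*eta*Vf)/(1-eta*Vf) = 17.14 GPa

17.14 GPa


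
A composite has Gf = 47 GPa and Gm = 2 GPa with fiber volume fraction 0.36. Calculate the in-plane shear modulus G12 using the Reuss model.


1/G12 = Vf/Gf + (1-Vf)/Gm = 0.36/47 + 0.64/2
G12 = 3.05 GPa

3.05 GPa


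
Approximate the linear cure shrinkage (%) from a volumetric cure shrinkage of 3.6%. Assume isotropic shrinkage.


Linear shrinkage ≈ vol_shrink/3 = 3.6/3 = 1.2%

1.2%


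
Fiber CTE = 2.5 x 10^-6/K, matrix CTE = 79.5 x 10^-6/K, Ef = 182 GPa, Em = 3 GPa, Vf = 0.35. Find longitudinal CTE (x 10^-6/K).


E1 = Ef*Vf + Em*(1-Vf) = 65.65
alpha_1 = (alpha_f*Ef*Vf + alpha_m*Em*(1-Vf))/E1 = 4.79 x 10^-6/K

4.79 x 10^-6/K


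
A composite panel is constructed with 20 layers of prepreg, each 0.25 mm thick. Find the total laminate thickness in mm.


h = n * t_ply = 20 * 0.25 = 5.0 mm

5.0 mm


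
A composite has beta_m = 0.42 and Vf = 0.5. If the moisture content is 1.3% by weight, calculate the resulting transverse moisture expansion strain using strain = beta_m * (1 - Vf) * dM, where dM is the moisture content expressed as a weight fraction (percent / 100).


dM = 1.3/100 = 0.013
strain = beta_m * (1-Vf) * dM = 0.42 * 0.5 * 0.013 = 0.00273

0.00273


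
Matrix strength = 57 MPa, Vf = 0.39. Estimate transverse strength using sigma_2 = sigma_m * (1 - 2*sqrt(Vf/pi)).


factor = 1 - 2*sqrt(0.39/pi) = 0.2953
sigma_2 = 57 * 0.2953 = 16.83 MPa

16.83 MPa


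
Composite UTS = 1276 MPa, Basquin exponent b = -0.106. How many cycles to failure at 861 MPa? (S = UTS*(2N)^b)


N = 0.5 * (S/UTS)^(1/b) = 0.5 * (861/1276)^(1/-0.106) = 20.4522 cycles

20.4522 cycles


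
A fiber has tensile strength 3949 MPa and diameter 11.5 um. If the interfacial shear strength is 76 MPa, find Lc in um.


Lc = sigma_f * d / (2 * tau_i) = 3949 * 11.5 / (2 * 76) = 298.8 um

298.8 um


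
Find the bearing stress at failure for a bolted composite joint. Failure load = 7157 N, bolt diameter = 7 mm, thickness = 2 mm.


sigma_br = F/(d*h) = 7157/(7*2) = 511.2 MPa

511.2 MPa


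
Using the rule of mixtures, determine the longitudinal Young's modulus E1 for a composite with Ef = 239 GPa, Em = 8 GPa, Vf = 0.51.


E1 = Ef*Vf + Em*(1-Vf) = 239*0.51 + 8*0.49 = 125.81 GPa

125.81 GPa


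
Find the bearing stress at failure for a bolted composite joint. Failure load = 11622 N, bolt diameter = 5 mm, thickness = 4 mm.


sigma_br = F/(d*h) = 11622/(5*4) = 581.1 MPa

581.1 MPa


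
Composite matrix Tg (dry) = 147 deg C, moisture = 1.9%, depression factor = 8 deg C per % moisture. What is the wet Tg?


Tg_wet = Tg_dry - k*moisture = 147 - 8*1.9 = 131.8 deg C

131.8 deg C


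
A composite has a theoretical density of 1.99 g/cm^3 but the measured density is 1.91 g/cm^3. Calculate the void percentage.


Void% = (rho_theo - rho_actual)/rho_theo * 100 = (1.99 - 1.91)/1.99 * 100 = 4.02%

4.02%


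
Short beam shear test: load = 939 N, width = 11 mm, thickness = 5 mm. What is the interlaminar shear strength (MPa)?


ILSS = 3F/(4bh) = 3*939/(4*11*5) = 12.8 MPa

12.8 MPa


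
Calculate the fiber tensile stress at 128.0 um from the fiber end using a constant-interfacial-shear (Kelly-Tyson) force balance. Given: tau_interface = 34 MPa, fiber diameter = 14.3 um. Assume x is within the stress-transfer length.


Force balance: sigma_f * (pi*d^2/4) = tau * (pi*d) * x  ->  sigma_f = 4 * tau * x / d
sigma_f = 4 * 34 * 128.0 / 14.3 = 1217.3 MPa

1217.3 MPa


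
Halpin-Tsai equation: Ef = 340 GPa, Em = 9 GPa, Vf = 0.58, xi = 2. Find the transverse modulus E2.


eta = (Ef/Em - 1)/(Ef/Em + xi) = (37.7778 - 1)/(37.7778 + 2) = 0.9246
E2 = Em*(1+xi*eta*Vf)/(1-eta*Vf) = 40.22 GPa

40.22 GPa


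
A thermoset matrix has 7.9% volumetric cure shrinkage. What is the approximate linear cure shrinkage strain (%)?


Linear shrinkage ≈ vol_shrink/3 = 7.9/3 = 2.633%

2.633%


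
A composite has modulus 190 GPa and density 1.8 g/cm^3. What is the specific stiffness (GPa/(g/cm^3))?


Specific stiffness = E/rho = 190/1.8 = 105.6 GPa/(g/cm^3)

105.6 GPa/(g/cm^3)


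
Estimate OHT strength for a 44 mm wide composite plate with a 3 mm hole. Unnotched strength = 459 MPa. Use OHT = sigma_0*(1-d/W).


OHT = sigma_0*(1-d/W) = 459*(1-3/44) = 427.7 MPa

427.7 MPa


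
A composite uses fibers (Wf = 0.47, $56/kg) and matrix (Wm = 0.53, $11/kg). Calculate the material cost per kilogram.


Cost = cost_f*Wf + cost_m*Wm = 56*0.47 + 11*0.53 = $32.15/kg

$32.15/kg


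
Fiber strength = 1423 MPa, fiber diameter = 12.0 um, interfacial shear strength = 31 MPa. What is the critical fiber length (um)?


Lc = sigma_f * d / (2 * tau_i) = 1423 * 12.0 / (2 * 31) = 275.4 um

275.4 um


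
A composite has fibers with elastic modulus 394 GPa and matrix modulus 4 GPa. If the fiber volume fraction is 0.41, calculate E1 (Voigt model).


E1 = Ef*Vf + Em*(1-Vf) = 394*0.41 + 4*0.59 = 163.9 GPa

163.9 GPa


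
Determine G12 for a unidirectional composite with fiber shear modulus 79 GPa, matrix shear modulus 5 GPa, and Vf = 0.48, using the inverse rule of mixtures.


1/G12 = Vf/Gf + (1-Vf)/Gm = 0.48/79 + 0.52/5
G12 = 9.08 GPa

9.08 GPa


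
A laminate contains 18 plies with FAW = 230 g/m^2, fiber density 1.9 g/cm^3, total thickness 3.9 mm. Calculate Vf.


Vf = n * FAW / (rho_f * h * 1000) = 18 * 230 / (1.9 * 3.9 * 1000) = 0.5587

0.5587


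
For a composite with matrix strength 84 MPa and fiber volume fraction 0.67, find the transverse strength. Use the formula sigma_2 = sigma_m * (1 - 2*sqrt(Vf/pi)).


factor = 1 - 2*sqrt(0.67/pi) = 0.0764
sigma_2 = 84 * 0.0764 = 6.42 MPa

6.42 MPa


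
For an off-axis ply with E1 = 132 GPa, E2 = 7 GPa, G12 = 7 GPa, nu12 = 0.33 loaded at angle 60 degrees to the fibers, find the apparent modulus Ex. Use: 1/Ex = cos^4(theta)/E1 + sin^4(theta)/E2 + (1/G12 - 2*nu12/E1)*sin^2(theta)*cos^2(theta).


cos^4(60) = 0.0625, sin^4(60) = 0.5625, sin^2(60)*cos^2(60) = 0.1875
1/G12 - 2*nu12/E1 = 1/7 - 2*0.33/132 = 0.137857 GPa^-1
1/Ex = 0.0625/132 + 0.5625/7 + 0.137857*0.1875 = 0.1066788 GPa^-1
Ex = 9.37 GPa

9.37 GPa


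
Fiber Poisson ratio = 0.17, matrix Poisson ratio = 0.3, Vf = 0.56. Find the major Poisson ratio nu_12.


nu_12 = nu_f*Vf + nu_m*(1-Vf) = 0.17*0.56 + 0.3*0.44 = 0.2272

0.2272


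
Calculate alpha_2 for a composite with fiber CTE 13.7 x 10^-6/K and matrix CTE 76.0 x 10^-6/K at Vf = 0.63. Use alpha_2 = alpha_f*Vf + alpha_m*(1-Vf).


alpha_2 = alpha_f*Vf + alpha_m*(1-Vf) = 13.7*0.63 + 76.0*0.37 = 36.8 x 10^-6/K

36.8 x 10^-6/K


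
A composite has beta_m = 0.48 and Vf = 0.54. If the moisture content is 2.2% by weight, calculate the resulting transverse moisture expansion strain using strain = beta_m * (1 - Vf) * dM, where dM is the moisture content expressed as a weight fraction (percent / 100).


dM = 2.2/100 = 0.022
strain = beta_m * (1-Vf) * dM = 0.48 * 0.46 * 0.022 = 0.0048576

0.0048576


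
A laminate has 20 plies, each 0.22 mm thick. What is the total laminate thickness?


h = n * t_ply = 20 * 0.22 = 4.4 mm

4.4 mm


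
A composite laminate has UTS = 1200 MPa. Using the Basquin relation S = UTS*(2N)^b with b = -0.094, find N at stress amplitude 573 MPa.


N = 0.5 * (S/UTS)^(1/b) = 0.5 * (573/1200)^(1/-0.094) = 1300.6093 cycles

1300.6093 cycles


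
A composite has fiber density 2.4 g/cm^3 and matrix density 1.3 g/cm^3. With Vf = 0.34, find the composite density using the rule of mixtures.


rho_c = rho_f*Vf + rho_m*(1-Vf) = 2.4*0.34 + 1.3*0.66 = 1.674 g/cm^3

1.674 g/cm^3


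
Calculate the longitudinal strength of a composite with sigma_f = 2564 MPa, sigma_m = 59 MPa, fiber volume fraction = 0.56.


sigma_1 = sigma_f*Vf + sigma_m*(1-Vf) = 2564*0.56 + 59*0.44 = 1461.8 MPa

1461.8 MPa


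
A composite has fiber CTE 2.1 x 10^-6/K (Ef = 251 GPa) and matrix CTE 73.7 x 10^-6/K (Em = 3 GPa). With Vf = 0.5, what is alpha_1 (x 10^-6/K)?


E1 = Ef*Vf + Em*(1-Vf) = 127.0
alpha_1 = (alpha_f*Ef*Vf + alpha_m*Em*(1-Vf))/E1 = 2.95 x 10^-6/K

2.95 x 10^-6/K


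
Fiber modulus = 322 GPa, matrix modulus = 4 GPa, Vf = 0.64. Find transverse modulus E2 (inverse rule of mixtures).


1/E2 = Vf/Ef + (1-Vf)/Em = 0.64/322 + 0.36/4
E2 = 10.87 GPa

10.87 GPa


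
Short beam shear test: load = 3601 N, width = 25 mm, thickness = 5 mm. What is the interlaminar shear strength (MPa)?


ILSS = 3F/(4bh) = 3*3601/(4*25*5) = 21.61 MPa

21.61 MPa


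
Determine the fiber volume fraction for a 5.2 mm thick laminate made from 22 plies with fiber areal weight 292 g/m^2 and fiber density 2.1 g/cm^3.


Vf = n * FAW / (rho_f * h * 1000) = 22 * 292 / (2.1 * 5.2 * 1000) = 0.5883

0.5883


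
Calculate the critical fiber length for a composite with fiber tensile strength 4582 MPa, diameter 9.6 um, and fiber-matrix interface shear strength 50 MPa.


Lc = sigma_f * d / (2 * tau_i) = 4582 * 9.6 / (2 * 50) = 439.9 um

439.9 um


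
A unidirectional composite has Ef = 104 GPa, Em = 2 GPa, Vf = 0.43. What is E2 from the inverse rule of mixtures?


1/E2 = Vf/Ef + (1-Vf)/Em = 0.43/104 + 0.57/2
E2 = 3.46 GPa

3.46 GPa


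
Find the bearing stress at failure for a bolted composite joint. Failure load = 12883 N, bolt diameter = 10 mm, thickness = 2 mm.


sigma_br = F/(d*h) = 12883/(10*2) = 644.2 MPa

644.2 MPa


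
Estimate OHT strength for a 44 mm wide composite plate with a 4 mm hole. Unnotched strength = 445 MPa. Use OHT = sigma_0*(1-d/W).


OHT = sigma_0*(1-d/W) = 445*(1-4/44) = 404.5 MPa

404.5 MPa


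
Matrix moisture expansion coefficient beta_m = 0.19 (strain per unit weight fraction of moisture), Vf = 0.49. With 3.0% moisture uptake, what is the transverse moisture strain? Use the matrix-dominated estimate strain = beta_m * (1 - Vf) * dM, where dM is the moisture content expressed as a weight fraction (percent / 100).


dM = 3.0/100 = 0.03
strain = beta_m * (1-Vf) * dM = 0.19 * 0.51 * 0.03 = 0.002907

0.002907


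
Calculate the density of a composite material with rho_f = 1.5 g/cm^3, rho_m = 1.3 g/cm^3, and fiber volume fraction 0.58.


rho_c = rho_f*Vf + rho_m*(1-Vf) = 1.5*0.58 + 1.3*0.42 = 1.416 g/cm^3

1.416 g/cm^3


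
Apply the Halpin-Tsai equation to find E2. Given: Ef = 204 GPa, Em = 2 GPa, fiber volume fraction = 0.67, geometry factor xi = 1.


eta = (Ef/Em - 1)/(Ef/Em + xi) = (102.0 - 1)/(102.0 + 1) = 0.9806
E2 = Em*(1+xi*eta*Vf)/(1-eta*Vf) = 9.66 GPa

9.66 GPa


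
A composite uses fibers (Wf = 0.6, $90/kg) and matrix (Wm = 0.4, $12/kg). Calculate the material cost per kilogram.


Cost = cost_f*Wf + cost_m*Wm = 90*0.6 + 12*0.4 = $58.8/kg

$58.8/kg


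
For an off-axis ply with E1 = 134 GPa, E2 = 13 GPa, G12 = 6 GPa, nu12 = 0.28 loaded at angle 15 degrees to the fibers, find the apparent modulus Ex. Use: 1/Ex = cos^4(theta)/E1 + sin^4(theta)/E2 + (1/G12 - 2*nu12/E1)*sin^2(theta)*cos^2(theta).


cos^4(15) = 0.870513, sin^4(15) = 0.004487, sin^2(15)*cos^2(15) = 0.0625
1/G12 - 2*nu12/E1 = 1/6 - 2*0.28/134 = 0.162488 GPa^-1
1/Ex = 0.870513/134 + 0.004487/13 + 0.162488*0.0625 = 0.016997 GPa^-1
Ex = 58.83 GPa

58.83 GPa


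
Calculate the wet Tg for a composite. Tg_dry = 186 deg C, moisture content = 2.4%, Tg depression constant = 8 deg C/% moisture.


Tg_wet = Tg_dry - k*moisture = 186 - 8*2.4 = 166.8 deg C

166.8 deg C


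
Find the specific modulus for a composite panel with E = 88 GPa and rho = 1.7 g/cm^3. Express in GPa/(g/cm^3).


Specific stiffness = E/rho = 88/1.7 = 51.8 GPa/(g/cm^3)

51.8 GPa/(g/cm^3)


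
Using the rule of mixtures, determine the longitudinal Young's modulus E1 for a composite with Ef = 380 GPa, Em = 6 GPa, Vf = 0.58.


E1 = Ef*Vf + Em*(1-Vf) = 380*0.58 + 6*0.42 = 222.92 GPa

222.92 GPa


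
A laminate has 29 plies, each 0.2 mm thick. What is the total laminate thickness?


h = n * t_ply = 29 * 0.2 = 5.8 mm

5.8 mm


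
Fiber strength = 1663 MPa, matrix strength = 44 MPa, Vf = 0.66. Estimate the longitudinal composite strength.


sigma_1 = sigma_f*Vf + sigma_m*(1-Vf) = 1663*0.66 + 44*0.34 = 1112.5 MPa

1112.5 MPa


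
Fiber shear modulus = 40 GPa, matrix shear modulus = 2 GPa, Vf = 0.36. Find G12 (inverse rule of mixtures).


1/G12 = Vf/Gf + (1-Vf)/Gm = 0.36/40 + 0.64/2
G12 = 3.04 GPa

3.04 GPa


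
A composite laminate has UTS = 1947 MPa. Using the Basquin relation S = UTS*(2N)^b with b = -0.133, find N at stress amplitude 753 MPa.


N = 0.5 * (S/UTS)^(1/b) = 0.5 * (753/1947)^(1/-0.133) = 632.4226 cycles

632.4226 cycles


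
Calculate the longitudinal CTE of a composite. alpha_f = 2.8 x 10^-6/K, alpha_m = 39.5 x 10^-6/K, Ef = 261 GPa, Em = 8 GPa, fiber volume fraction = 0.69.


E1 = Ef*Vf + Em*(1-Vf) = 182.57
alpha_1 = (alpha_f*Ef*Vf + alpha_m*Em*(1-Vf))/E1 = 3.3 x 10^-6/K

3.3 x 10^-6/K


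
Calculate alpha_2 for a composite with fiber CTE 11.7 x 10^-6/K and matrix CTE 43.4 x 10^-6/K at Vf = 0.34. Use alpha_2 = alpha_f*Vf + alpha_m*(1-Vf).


alpha_2 = alpha_f*Vf + alpha_m*(1-Vf) = 11.7*0.34 + 43.4*0.66 = 32.6 x 10^-6/K

32.6 x 10^-6/K


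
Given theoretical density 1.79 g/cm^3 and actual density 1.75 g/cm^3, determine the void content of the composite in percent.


Void% = (rho_theo - rho_actual)/rho_theo * 100 = (1.79 - 1.75)/1.79 * 100 = 2.23%

2.23%


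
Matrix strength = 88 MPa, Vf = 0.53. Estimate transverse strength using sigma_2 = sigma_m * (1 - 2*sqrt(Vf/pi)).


factor = 1 - 2*sqrt(0.53/pi) = 0.1785
sigma_2 = 88 * 0.1785 = 15.71 MPa

15.71 MPa


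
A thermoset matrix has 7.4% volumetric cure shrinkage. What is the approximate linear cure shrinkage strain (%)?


Linear shrinkage ≈ vol_shrink/3 = 7.4/3 = 2.467%

2.467%


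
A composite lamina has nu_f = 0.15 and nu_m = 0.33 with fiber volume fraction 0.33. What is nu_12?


nu_12 = nu_f*Vf + nu_m*(1-Vf) = 0.15*0.33 + 0.33*0.67 = 0.2706

0.2706


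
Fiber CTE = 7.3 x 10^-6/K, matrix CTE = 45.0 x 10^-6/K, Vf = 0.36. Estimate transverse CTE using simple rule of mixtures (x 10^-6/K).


alpha_2 = alpha_f*Vf + alpha_m*(1-Vf) = 7.3*0.36 + 45.0*0.64 = 31.4 x 10^-6/K

31.4 x 10^-6/K


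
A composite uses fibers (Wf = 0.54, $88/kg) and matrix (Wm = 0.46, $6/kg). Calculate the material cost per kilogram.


Cost = cost_f*Wf + cost_m*Wm = 88*0.54 + 6*0.46 = $50.28/kg

$50.28/kg


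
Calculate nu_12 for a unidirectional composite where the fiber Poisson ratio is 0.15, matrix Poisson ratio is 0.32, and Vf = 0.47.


nu_12 = nu_f*Vf + nu_m*(1-Vf) = 0.15*0.47 + 0.32*0.53 = 0.2401

0.2401


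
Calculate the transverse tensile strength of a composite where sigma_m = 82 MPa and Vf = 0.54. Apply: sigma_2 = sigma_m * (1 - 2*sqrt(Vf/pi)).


factor = 1 - 2*sqrt(0.54/pi) = 0.1708
sigma_2 = 82 * 0.1708 = 14.01 MPa

14.01 MPa


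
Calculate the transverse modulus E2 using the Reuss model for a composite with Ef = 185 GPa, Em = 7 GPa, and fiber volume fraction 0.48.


1/E2 = Vf/Ef + (1-Vf)/Em = 0.48/185 + 0.52/7
E2 = 13.01 GPa

13.01 GPa


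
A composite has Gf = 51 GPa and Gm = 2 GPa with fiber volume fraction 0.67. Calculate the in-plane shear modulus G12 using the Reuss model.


1/G12 = Vf/Gf + (1-Vf)/Gm = 0.67/51 + 0.33/2
G12 = 5.61 GPa

5.61 GPa


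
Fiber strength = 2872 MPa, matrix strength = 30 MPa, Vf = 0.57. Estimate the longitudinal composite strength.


sigma_1 = sigma_f*Vf + sigma_m*(1-Vf) = 2872*0.57 + 30*0.43 = 1649.9 MPa

1649.9 MPa


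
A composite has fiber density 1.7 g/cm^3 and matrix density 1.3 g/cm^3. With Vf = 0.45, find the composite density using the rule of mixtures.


rho_c = rho_f*Vf + rho_m*(1-Vf) = 1.7*0.45 + 1.3*0.55 = 1.48 g/cm^3

1.48 g/cm^3


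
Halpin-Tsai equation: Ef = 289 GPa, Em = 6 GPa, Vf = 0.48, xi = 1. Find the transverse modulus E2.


eta = (Ef/Em - 1)/(Ef/Em + xi) = (48.1667 - 1)/(48.1667 + 1) = 0.9593
E2 = Em*(1+xi*eta*Vf)/(1-eta*Vf) = 16.24 GPa

16.24 GPa


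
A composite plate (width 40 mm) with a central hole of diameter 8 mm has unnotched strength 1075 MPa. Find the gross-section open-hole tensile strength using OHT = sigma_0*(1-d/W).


OHT = sigma_0*(1-d/W) = 1075*(1-8/40) = 860.0 MPa

860.0 MPa


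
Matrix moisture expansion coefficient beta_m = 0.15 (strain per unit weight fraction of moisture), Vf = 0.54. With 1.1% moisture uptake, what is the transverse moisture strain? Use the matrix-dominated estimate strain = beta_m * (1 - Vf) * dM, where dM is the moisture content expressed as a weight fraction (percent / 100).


dM = 1.1/100 = 0.011
strain = beta_m * (1-Vf) * dM = 0.15 * 0.46 * 0.011 = 0.000759

0.000759


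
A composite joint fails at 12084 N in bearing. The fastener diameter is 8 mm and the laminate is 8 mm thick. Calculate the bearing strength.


sigma_br = F/(d*h) = 12084/(8*8) = 188.8 MPa

188.8 MPa


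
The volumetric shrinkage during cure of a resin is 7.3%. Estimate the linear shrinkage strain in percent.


Linear shrinkage ≈ vol_shrink/3 = 7.3/3 = 2.433%

2.433%


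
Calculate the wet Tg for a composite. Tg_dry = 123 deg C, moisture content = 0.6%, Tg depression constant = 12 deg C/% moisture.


Tg_wet = Tg_dry - k*moisture = 123 - 12*0.6 = 115.8 deg C

115.8 deg C


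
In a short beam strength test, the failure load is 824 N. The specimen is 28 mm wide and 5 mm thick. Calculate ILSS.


ILSS = 3F/(4bh) = 3*824/(4*28*5) = 4.41 MPa

4.41 MPa


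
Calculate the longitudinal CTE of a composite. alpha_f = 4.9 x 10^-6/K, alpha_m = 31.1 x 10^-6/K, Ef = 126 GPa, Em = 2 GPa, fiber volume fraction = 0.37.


E1 = Ef*Vf + Em*(1-Vf) = 47.88
alpha_1 = (alpha_f*Ef*Vf + alpha_m*Em*(1-Vf))/E1 = 5.59 x 10^-6/K

5.59 x 10^-6/K


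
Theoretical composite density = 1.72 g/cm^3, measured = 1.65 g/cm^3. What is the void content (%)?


Void% = (rho_theo - rho_actual)/rho_theo * 100 = (1.72 - 1.65)/1.72 * 100 = 4.07%

4.07%


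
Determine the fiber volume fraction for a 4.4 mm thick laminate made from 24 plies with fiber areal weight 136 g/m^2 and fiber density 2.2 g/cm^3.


Vf = n * FAW / (rho_f * h * 1000) = 24 * 136 / (2.2 * 4.4 * 1000) = 0.3372

0.3372


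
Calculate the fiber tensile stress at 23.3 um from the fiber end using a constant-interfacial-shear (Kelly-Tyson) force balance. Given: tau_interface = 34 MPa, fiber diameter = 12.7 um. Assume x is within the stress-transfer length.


Force balance: sigma_f * (pi*d^2/4) = tau * (pi*d) * x  ->  sigma_f = 4 * tau * x / d
sigma_f = 4 * 34 * 23.3 / 12.7 = 249.5 MPa

249.5 MPa


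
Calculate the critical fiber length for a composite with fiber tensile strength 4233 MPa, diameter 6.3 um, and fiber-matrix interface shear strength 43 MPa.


Lc = sigma_f * d / (2 * tau_i) = 4233 * 6.3 / (2 * 43) = 310.1 um

310.1 um


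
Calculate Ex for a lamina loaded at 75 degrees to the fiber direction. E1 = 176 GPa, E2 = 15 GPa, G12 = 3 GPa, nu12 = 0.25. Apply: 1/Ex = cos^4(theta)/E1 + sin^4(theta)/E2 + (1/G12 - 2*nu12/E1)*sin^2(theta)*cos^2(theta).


cos^4(75) = 0.004487, sin^4(75) = 0.870513, sin^2(75)*cos^2(75) = 0.0625
1/G12 - 2*nu12/E1 = 1/3 - 2*0.25/176 = 0.330492 GPa^-1
1/Ex = 0.004487/176 + 0.870513/15 + 0.330492*0.0625 = 0.0787155 GPa^-1
Ex = 12.7 GPa

12.7 GPa


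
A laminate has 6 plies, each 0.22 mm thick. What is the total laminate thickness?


h = n * t_ply = 6 * 0.22 = 1.32 mm

1.32 mm


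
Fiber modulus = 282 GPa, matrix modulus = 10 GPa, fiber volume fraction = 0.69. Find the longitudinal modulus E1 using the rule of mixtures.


E1 = Ef*Vf + Em*(1-Vf) = 282*0.69 + 10*0.31 = 197.68 GPa

197.68 GPa


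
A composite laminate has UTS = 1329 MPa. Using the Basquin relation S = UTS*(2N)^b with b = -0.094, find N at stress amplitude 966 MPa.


N = 0.5 * (S/UTS)^(1/b) = 0.5 * (966/1329)^(1/-0.094) = 14.8896 cycles

14.8896 cycles


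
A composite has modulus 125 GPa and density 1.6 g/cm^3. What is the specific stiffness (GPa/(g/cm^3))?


Specific stiffness = E/rho = 125/1.6 = 78.1 GPa/(g/cm^3)

78.1 GPa/(g/cm^3)


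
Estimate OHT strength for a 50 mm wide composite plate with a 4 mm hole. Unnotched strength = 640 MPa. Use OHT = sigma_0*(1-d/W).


OHT = sigma_0*(1-d/W) = 640*(1-4/50) = 588.8 MPa

588.8 MPa


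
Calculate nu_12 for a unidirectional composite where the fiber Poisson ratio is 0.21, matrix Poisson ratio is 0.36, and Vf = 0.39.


nu_12 = nu_f*Vf + nu_m*(1-Vf) = 0.21*0.39 + 0.36*0.61 = 0.3015

0.3015


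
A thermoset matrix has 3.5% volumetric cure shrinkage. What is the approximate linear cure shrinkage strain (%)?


Linear shrinkage ≈ vol_shrink/3 = 3.5/3 = 1.167%

1.167%


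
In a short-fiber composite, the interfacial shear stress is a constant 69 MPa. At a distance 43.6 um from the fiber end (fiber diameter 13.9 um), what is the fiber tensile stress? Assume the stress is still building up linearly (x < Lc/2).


Force balance: sigma_f * (pi*d^2/4) = tau * (pi*d) * x  ->  sigma_f = 4 * tau * x / d
sigma_f = 4 * 69 * 43.6 / 13.9 = 865.7 MPa

865.7 MPa


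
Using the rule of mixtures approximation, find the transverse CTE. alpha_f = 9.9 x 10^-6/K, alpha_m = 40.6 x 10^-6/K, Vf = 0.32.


alpha_2 = alpha_f*Vf + alpha_m*(1-Vf) = 9.9*0.32 + 40.6*0.68 = 30.8 x 10^-6/K

30.8 x 10^-6/K


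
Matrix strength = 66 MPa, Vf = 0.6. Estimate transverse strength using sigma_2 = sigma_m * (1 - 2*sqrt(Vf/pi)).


factor = 1 - 2*sqrt(0.6/pi) = 0.126
sigma_2 = 66 * 0.126 = 8.31 MPa

8.31 MPa


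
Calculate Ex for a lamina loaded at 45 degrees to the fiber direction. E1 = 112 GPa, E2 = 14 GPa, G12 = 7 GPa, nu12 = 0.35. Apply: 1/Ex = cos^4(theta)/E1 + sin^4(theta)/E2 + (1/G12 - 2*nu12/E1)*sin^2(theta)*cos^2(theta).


cos^4(45) = 0.25, sin^4(45) = 0.25, sin^2(45)*cos^2(45) = 0.25
1/G12 - 2*nu12/E1 = 1/7 - 2*0.35/112 = 0.136607 GPa^-1
1/Ex = 0.25/112 + 0.25/14 + 0.136607*0.25 = 0.0542411 GPa^-1
Ex = 18.44 GPa

18.44 GPa


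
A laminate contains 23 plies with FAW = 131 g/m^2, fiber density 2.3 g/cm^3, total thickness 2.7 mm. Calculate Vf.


Vf = n * FAW / (rho_f * h * 1000) = 23 * 131 / (2.3 * 2.7 * 1000) = 0.4852

0.4852


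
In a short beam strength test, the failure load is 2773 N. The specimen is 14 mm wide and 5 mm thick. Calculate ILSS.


ILSS = 3F/(4bh) = 3*2773/(4*14*5) = 29.71 MPa

29.71 MPa


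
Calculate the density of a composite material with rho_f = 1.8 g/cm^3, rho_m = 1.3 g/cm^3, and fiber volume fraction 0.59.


rho_c = rho_f*Vf + rho_m*(1-Vf) = 1.8*0.59 + 1.3*0.41 = 1.595 g/cm^3

1.595 g/cm^3


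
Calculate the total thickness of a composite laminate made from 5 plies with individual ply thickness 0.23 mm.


h = n * t_ply = 5 * 0.23 = 1.15 mm

1.15 mm


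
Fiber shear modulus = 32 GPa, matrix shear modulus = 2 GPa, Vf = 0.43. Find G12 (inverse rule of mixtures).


1/G12 = Vf/Gf + (1-Vf)/Gm = 0.43/32 + 0.57/2
G12 = 3.35 GPa

3.35 GPa


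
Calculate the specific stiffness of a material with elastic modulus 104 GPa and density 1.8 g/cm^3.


Specific stiffness = E/rho = 104/1.8 = 57.8 GPa/(g/cm^3)

57.8 GPa/(g/cm^3)


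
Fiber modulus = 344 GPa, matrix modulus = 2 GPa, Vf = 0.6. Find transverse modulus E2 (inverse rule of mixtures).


1/E2 = Vf/Ef + (1-Vf)/Em = 0.6/344 + 0.4/2
E2 = 4.96 GPa

4.96 GPa


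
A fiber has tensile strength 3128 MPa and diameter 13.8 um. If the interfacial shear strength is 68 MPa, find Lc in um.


Lc = sigma_f * d / (2 * tau_i) = 3128 * 13.8 / (2 * 68) = 317.4 um

317.4 um


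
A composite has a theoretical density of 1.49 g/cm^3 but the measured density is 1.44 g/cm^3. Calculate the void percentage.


Void% = (rho_theo - rho_actual)/rho_theo * 100 = (1.49 - 1.44)/1.49 * 100 = 3.36%

3.36%


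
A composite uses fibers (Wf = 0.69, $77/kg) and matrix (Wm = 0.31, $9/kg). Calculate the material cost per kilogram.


Cost = cost_f*Wf + cost_m*Wm = 77*0.69 + 9*0.31 = $55.92/kg

$55.92/kg


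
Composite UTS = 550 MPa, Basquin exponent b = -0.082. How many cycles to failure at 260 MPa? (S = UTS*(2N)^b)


N = 0.5 * (S/UTS)^(1/b) = 0.5 * (260/550)^(1/-0.082) = 4646.5724 cycles

4646.5724 cycles


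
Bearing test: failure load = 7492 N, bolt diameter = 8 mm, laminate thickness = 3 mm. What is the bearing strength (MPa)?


sigma_br = F/(d*h) = 7492/(8*3) = 312.2 MPa

312.2 MPa


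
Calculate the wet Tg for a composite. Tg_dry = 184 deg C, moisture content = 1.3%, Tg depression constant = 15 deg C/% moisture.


Tg_wet = Tg_dry - k*moisture = 184 - 15*1.3 = 164.5 deg C

164.5 deg C


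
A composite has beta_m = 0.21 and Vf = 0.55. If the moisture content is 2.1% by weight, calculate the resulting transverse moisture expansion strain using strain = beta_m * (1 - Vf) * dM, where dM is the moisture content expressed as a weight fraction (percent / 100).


dM = 2.1/100 = 0.021
strain = beta_m * (1-Vf) * dM = 0.21 * 0.45 * 0.021 = 0.0019845

0.0019845


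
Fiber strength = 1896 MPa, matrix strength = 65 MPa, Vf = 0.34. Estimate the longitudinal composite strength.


sigma_1 = sigma_f*Vf + sigma_m*(1-Vf) = 1896*0.34 + 65*0.66 = 687.5 MPa

687.5 MPa


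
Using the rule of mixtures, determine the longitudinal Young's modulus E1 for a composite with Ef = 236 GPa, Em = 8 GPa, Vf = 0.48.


E1 = Ef*Vf + Em*(1-Vf) = 236*0.48 + 8*0.52 = 117.44 GPa

117.44 GPa


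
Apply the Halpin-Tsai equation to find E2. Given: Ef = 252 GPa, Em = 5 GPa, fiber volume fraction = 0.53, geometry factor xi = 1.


eta = (Ef/Em - 1)/(Ef/Em + xi) = (50.4 - 1)/(50.4 + 1) = 0.9611
E2 = Em*(1+xi*eta*Vf)/(1-eta*Vf) = 15.38 GPa

15.38 GPa


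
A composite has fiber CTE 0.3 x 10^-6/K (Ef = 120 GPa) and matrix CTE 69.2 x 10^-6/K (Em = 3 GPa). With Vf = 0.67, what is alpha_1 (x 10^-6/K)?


E1 = Ef*Vf + Em*(1-Vf) = 81.39
alpha_1 = (alpha_f*Ef*Vf + alpha_m*Em*(1-Vf))/E1 = 1.14 x 10^-6/K

1.14 x 10^-6/K


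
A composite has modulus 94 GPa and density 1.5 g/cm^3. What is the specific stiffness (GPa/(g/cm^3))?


Specific stiffness = E/rho = 94/1.5 = 62.7 GPa/(g/cm^3)

62.7 GPa/(g/cm^3)


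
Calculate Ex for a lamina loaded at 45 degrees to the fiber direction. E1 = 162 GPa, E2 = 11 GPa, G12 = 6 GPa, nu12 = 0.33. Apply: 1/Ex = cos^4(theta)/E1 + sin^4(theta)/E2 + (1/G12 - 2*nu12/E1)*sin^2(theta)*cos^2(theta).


cos^4(45) = 0.25, sin^4(45) = 0.25, sin^2(45)*cos^2(45) = 0.25
1/G12 - 2*nu12/E1 = 1/6 - 2*0.33/162 = 0.162593 GPa^-1
1/Ex = 0.25/162 + 0.25/11 + 0.162593*0.25 = 0.0649186 GPa^-1
Ex = 15.4 GPa

15.4 GPa


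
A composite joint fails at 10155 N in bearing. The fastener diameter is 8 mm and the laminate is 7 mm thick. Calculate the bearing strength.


sigma_br = F/(d*h) = 10155/(8*7) = 181.3 MPa

181.3 MPa


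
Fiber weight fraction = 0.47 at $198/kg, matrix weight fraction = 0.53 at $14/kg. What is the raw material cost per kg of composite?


Cost = cost_f*Wf + cost_m*Wm = 198*0.47 + 14*0.53 = $100.48/kg

$100.48/kg


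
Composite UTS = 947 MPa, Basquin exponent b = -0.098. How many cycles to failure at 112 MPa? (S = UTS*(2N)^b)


N = 0.5 * (S/UTS)^(1/b) = 0.5 * (112/947)^(1/-0.098) = 1.4438e+09 cycles

1.4438e+09 cycles


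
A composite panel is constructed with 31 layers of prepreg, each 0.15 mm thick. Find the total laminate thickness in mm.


h = n * t_ply = 31 * 0.15 = 4.65 mm

4.65 mm


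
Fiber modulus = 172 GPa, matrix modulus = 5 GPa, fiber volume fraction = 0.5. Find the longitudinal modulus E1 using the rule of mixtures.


E1 = Ef*Vf + Em*(1-Vf) = 172*0.5 + 5*0.5 = 88.5 GPa

88.5 GPa


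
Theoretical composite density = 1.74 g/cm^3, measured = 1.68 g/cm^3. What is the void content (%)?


Void% = (rho_theo - rho_actual)/rho_theo * 100 = (1.74 - 1.68)/1.74 * 100 = 3.45%

3.45%


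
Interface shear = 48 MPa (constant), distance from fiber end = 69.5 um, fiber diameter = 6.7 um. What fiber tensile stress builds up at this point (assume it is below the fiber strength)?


Force balance: sigma_f * (pi*d^2/4) = tau * (pi*d) * x  ->  sigma_f = 4 * tau * x / d
sigma_f = 4 * 48 * 69.5 / 6.7 = 1991.6 MPa

1991.6 MPa


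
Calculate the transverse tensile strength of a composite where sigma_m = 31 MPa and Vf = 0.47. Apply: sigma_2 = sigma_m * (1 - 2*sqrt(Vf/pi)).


factor = 1 - 2*sqrt(0.47/pi) = 0.2264
sigma_2 = 31 * 0.2264 = 7.02 MPa

7.02 MPa


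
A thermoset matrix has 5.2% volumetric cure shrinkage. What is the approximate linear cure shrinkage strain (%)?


Linear shrinkage ≈ vol_shrink/3 = 5.2/3 = 1.733%

1.733%


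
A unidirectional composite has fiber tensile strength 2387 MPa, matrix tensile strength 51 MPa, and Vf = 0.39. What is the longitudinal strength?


sigma_1 = sigma_f*Vf + sigma_m*(1-Vf) = 2387*0.39 + 51*0.61 = 962.0 MPa

962.0 MPa


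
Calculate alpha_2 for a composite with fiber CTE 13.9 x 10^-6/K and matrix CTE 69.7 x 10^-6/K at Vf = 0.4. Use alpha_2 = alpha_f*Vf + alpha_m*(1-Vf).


alpha_2 = alpha_f*Vf + alpha_m*(1-Vf) = 13.9*0.4 + 69.7*0.6 = 47.4 x 10^-6/K

47.4 x 10^-6/K


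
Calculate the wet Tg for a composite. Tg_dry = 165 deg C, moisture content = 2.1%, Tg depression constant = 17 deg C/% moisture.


Tg_wet = Tg_dry - k*moisture = 165 - 17*2.1 = 129.3 deg C

129.3 deg C


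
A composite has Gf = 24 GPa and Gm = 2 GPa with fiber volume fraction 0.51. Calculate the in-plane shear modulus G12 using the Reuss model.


1/G12 = Vf/Gf + (1-Vf)/Gm = 0.51/24 + 0.49/2
G12 = 3.76 GPa

3.76 GPa


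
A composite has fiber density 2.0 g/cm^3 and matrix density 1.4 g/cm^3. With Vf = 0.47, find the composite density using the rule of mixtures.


rho_c = rho_f*Vf + rho_m*(1-Vf) = 2.0*0.47 + 1.4*0.53 = 1.682 g/cm^3

1.682 g/cm^3


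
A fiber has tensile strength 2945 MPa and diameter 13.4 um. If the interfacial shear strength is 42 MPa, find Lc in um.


Lc = sigma_f * d / (2 * tau_i) = 2945 * 13.4 / (2 * 42) = 469.8 um

469.8 um


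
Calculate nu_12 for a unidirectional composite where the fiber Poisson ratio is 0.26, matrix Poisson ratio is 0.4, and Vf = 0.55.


nu_12 = nu_f*Vf + nu_m*(1-Vf) = 0.26*0.55 + 0.4*0.45 = 0.323

0.323


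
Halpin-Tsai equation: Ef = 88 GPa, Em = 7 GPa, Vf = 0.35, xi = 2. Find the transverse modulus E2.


eta = (Ef/Em - 1)/(Ef/Em + xi) = (12.5714 - 1)/(12.5714 + 2) = 0.7941
E2 = Em*(1+xi*eta*Vf)/(1-eta*Vf) = 15.08 GPa

15.08 GPa


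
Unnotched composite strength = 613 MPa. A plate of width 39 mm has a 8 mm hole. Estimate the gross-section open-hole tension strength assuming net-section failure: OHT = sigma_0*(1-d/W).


OHT = sigma_0*(1-d/W) = 613*(1-8/39) = 487.3 MPa

487.3 MPa


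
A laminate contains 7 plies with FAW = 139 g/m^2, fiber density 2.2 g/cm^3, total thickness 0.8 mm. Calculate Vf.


Vf = n * FAW / (rho_f * h * 1000) = 7 * 139 / (2.2 * 0.8 * 1000) = 0.5528

0.5528


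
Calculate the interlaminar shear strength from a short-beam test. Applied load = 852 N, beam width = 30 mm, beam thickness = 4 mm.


ILSS = 3F/(4bh) = 3*852/(4*30*4) = 5.33 MPa

5.33 MPa


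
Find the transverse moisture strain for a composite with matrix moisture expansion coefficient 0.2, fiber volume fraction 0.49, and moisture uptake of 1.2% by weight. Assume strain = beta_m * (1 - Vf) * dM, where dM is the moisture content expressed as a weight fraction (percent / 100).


dM = 1.2/100 = 0.012
strain = beta_m * (1-Vf) * dM = 0.2 * 0.51 * 0.012 = 0.001224

0.001224


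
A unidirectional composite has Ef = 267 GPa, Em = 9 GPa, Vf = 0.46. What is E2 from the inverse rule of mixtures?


1/E2 = Vf/Ef + (1-Vf)/Em = 0.46/267 + 0.54/9
E2 = 16.2 GPa

16.2 GPa


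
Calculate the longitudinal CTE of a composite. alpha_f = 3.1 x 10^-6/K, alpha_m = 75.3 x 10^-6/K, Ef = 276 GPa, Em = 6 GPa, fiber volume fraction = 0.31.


E1 = Ef*Vf + Em*(1-Vf) = 89.7
alpha_1 = (alpha_f*Ef*Vf + alpha_m*Em*(1-Vf))/E1 = 6.43 x 10^-6/K

6.43 x 10^-6/K


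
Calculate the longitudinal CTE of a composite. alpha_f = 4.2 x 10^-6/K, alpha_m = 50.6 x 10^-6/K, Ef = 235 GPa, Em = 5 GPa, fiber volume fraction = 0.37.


E1 = Ef*Vf + Em*(1-Vf) = 90.1
alpha_1 = (alpha_f*Ef*Vf + alpha_m*Em*(1-Vf))/E1 = 5.82 x 10^-6/K

5.82 x 10^-6/K


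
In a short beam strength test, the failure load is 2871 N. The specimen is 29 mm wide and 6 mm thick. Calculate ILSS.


ILSS = 3F/(4bh) = 3*2871/(4*29*6) = 12.38 MPa

12.38 MPa


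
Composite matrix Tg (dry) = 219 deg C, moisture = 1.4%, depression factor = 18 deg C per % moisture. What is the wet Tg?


Tg_wet = Tg_dry - k*moisture = 219 - 18*1.4 = 193.8 deg C

193.8 deg C


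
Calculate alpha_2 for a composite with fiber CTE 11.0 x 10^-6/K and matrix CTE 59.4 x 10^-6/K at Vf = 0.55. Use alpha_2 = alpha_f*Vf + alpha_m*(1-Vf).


alpha_2 = alpha_f*Vf + alpha_m*(1-Vf) = 11.0*0.55 + 59.4*0.45 = 32.8 x 10^-6/K

32.8 x 10^-6/K


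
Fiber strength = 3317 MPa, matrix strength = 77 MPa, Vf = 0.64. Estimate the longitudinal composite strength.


sigma_1 = sigma_f*Vf + sigma_m*(1-Vf) = 3317*0.64 + 77*0.36 = 2150.6 MPa

2150.6 MPa


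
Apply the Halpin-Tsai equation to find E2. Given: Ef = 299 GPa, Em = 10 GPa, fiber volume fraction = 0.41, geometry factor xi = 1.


eta = (Ef/Em - 1)/(Ef/Em + xi) = (29.9 - 1)/(29.9 + 1) = 0.9353
E2 = Em*(1+xi*eta*Vf)/(1-eta*Vf) = 22.44 GPa

22.44 GPa


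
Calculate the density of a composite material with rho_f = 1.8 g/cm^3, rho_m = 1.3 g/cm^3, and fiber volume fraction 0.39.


rho_c = rho_f*Vf + rho_m*(1-Vf) = 1.8*0.39 + 1.3*0.61 = 1.495 g/cm^3

1.495 g/cm^3
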